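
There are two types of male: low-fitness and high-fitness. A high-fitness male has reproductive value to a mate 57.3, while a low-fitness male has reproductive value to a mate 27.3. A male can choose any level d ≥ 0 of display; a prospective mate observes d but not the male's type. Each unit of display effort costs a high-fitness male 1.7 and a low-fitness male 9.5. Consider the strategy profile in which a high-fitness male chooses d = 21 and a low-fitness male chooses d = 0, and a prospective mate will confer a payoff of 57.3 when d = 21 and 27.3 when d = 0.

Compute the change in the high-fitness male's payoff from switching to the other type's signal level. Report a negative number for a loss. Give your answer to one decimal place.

Playing d = 21 the high-fitness male receives 57.3 − 1.7 × 21 = 21.6.
Deviating to d = 0 yields 27.3 instead.
Gain from deviating: 27.3 − 21.6 = 5.7.
The gain is positive, so the high-fitness type's incentive-compatibility constraint is violated — this profile is not a separating equilibrium.

5.7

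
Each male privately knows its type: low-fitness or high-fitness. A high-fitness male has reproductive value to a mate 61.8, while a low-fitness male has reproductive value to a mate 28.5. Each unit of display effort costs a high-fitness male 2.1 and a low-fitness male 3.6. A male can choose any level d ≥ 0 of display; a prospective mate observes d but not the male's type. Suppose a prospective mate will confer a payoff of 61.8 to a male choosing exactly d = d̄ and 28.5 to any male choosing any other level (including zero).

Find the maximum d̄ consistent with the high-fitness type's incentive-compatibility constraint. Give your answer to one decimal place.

Choosing d̄ yields the high-fitness type 61.8 − 2.1·d̄; choosing zero yields 28.5.
The high-fitness type is indifferent at 61.8 − 2.1·d̄ = 28.5, i.e. d̄ = (61.8 − 28.5) / 2.1 ≈ 15.9.
For any d̄ above 15.9 the high-fitness type would rather pool at zero, so separation collapses.

15.9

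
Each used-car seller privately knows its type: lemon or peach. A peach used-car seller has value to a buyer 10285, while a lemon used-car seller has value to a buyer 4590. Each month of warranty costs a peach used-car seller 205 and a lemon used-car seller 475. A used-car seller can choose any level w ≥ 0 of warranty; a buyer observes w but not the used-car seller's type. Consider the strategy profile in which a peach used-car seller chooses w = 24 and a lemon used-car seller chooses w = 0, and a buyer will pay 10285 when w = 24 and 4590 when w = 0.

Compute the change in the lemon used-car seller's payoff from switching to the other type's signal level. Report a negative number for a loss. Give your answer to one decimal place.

-5705.0

Playing w = 0 the lemon used-car seller receives 4590.
Deviating to w = 24 brings payment 10285 at cost 475 × 24 = 11400, netting -1115.
Gain from deviating: -1115 − 4590 = -5705.0.
The gain is negative, so the lemon type's incentive-compatibility constraint is satisfied.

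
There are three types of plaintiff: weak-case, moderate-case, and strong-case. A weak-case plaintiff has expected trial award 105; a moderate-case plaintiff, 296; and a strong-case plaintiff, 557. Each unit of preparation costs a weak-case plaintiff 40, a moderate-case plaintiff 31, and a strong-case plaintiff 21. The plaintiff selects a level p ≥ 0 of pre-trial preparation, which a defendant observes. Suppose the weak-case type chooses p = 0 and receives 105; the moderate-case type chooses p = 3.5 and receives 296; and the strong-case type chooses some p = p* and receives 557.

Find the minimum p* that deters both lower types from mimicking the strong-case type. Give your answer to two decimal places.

11.92

Weak-case type (on-path payoff 105) won't mimic when 105 ≥ 557 − 40·p*, i.e. p* ≥ 11.30.
Moderate-case type (on-path payoff 296 − 31×3.5 = 187.5) won't mimic when 187.5 ≥ 557 − 31·p*, i.e. p* ≥ 11.92.
Both must hold, so p* = max(11.30, 11.92) = 11.92. The moderate-case type's constraint binds.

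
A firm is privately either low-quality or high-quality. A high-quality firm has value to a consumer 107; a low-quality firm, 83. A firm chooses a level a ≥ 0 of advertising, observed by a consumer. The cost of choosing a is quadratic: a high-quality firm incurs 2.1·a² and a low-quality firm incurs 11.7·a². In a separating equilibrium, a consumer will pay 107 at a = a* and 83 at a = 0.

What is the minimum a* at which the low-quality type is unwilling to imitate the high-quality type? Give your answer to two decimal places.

1.43

The low-quality type at a = 0 receives 83; imitating at a* yields 107 − 11.7·a*².
Indifference: 83 = 107 − 11.7·a*², so a*² = (107 − 83) / 11.7 ≈ 2.0513.
a* = √2.0513 ≈ 1.43.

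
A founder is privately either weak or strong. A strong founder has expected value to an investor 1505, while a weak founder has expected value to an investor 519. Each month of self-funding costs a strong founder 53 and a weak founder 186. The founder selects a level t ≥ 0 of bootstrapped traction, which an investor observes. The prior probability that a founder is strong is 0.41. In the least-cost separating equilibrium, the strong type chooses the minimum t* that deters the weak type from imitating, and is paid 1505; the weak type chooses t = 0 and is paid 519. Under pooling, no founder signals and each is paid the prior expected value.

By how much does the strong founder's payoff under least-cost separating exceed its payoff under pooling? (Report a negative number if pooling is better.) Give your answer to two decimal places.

300.78

Least-cost separating signal: t* solves 519 = 1505 − 186·t*, so t* = (1505 − 519)/186 ≈ 5.3011.
Strong type's separating payoff: 1505 − 53 × t* = 1505 − 53 × (1505 − 519)/186 = 1505 − 52258/186 ≈ 1224.0430.
Pooling payoff: 0.41 × 1505 + 0.59 × 519 = 923.26.
Difference: 1224.0430 − 923.26 = 300.783, i.e. 300.78 to two decimal places.
The strong type prefers to separate.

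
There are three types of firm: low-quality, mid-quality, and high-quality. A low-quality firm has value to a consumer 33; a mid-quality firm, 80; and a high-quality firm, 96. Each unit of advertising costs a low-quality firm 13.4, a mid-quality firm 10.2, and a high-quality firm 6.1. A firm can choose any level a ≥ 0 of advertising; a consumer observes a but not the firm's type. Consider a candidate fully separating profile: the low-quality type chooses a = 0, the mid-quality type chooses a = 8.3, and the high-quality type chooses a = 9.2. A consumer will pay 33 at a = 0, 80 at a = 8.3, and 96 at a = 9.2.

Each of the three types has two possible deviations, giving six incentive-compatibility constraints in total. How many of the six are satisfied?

Mid-quality (own payoff 80 − 10.2×8.3 = -4.66): to a=0 gives 33 → profitable ✗; to a=9.2 gives 96 − 10.2×9.2 = 2.16 → profitable ✗.
High-quality (own payoff 96 − 6.1×9.2 = 39.88): to a=0 gives 33 → no gain ✓; to a=8.3 gives 80 − 6.1×8.3 = 29.37 → no gain ✓.
Low-quality (own payoff 33): to a=8.3 gives 80 − 13.4×8.3 = -31.22 → no gain ✓; to a=9.2 gives 96 − 13.4×9.2 = -27.28 → no gain ✓.
4 of the 6 constraints hold; not an equilibrium.

4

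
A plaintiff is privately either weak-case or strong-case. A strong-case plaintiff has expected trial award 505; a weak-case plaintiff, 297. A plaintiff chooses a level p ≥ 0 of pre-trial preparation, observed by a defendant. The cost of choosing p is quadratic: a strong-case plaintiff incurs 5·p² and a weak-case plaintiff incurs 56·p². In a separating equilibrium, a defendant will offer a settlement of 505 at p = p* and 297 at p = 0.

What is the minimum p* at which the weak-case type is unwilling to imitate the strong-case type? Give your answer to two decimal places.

1.93

The weak-case type at p = 0 receives 297; imitating at p* yields 505 − 56·p*².
Indifference: 297 = 505 − 56·p*², so p*² = (505 − 297) / 56 ≈ 3.7143.
p* = √3.7143 ≈ 1.93.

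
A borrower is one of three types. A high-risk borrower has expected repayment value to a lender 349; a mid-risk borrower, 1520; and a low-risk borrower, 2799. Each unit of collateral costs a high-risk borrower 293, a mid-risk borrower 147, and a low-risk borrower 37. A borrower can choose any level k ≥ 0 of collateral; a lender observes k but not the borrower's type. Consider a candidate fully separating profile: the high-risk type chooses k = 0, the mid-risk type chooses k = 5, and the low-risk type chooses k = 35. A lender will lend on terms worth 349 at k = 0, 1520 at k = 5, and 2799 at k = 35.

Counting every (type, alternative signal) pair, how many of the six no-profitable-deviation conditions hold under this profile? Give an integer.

6

Low-risk (own payoff 2799 − 37×35 = 1504): to k=0 gives 349 → no gain ✓; to k=5 gives 1520 − 37×5 = 1335 → no gain ✓.
Mid-risk (own payoff 1520 − 147×5 = 785): to k=0 gives 349 → no gain ✓; to k=35 gives 2799 − 147×35 = -2346 → no gain ✓.
High-risk (own payoff 349): to k=5 gives 1520 − 293×5 = 55 → no gain ✓; to k=35 gives 2799 − 293×35 = -7456 → no gain ✓.
6 of the 6 constraints hold; this profile is a separating equilibrium.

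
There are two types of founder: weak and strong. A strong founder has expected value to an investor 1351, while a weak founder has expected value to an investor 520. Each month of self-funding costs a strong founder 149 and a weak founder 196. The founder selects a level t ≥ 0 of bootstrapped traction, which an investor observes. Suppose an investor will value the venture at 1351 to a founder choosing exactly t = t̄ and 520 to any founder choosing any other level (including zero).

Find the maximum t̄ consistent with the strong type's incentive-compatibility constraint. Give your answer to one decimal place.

Choosing t̄ yields the strong type 1351 − 149·t̄; choosing zero yields 520.
The strong type is indifferent at 1351 − 149·t̄ = 520, i.e. t̄ = (1351 − 520) / 149 ≈ 5.6.
For any t̄ above 5.6 the strong type would rather pool at zero, so separation collapses.

5.6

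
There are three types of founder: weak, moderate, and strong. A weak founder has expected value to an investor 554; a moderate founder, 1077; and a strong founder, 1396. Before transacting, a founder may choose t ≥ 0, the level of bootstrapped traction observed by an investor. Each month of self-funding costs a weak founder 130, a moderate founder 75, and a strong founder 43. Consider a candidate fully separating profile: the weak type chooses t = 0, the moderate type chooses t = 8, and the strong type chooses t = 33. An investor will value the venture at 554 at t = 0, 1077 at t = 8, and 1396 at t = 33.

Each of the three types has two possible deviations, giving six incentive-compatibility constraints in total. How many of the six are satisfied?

Weak (own payoff 554): to t=8 gives 1077 − 130×8 = 37 → no gain ✓; to t=33 gives 1396 − 130×33 = -2894 → no gain ✓.
Strong (own payoff 1396 − 43×33 = -23): to t=0 gives 554 → profitable ✗; to t=8 gives 1077 − 43×8 = 733 → profitable ✗.
Moderate (own payoff 1077 − 75×8 = 477): to t=0 gives 554 → profitable ✗; to t=33 gives 1396 − 75×33 = -1079 → no gain ✓.
3 of the 6 constraints hold; not an equilibrium.

3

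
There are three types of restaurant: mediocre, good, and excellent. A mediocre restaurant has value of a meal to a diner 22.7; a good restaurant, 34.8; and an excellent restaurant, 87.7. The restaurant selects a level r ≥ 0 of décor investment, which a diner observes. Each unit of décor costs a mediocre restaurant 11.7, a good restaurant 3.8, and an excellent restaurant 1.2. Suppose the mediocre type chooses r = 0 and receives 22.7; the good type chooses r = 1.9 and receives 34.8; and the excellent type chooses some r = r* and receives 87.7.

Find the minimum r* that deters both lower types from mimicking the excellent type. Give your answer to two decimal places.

Mediocre type (on-path payoff 22.7) won't mimic when 22.7 ≥ 87.7 − 11.7·r*, i.e. r* ≥ 5.56.
Good type (on-path payoff 34.8 − 3.8×1.9 = 27.58) won't mimic when 27.58 ≥ 87.7 − 3.8·r*, i.e. r* ≥ 15.82.
Both must hold, so r* = max(5.56, 15.82) = 15.82. The good type's constraint binds.

15.82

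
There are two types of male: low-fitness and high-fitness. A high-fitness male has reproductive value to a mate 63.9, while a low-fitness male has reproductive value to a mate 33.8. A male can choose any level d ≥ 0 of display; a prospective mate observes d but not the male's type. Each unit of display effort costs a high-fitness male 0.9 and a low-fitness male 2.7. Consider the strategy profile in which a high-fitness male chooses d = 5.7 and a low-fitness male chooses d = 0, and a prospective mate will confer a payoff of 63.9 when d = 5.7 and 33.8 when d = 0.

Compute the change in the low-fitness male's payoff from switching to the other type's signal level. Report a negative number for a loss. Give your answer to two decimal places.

14.71

Playing d = 0 the low-fitness male receives 33.8.
Deviating to d = 5.7 brings payment 63.9 at cost 2.7 × 5.7 = 15.39, netting 48.51.
Gain from deviating: 48.51 − 33.8 = 14.71.
The gain is positive, so the low-fitness type's incentive-compatibility constraint is violated — this profile is not a separating equilibrium.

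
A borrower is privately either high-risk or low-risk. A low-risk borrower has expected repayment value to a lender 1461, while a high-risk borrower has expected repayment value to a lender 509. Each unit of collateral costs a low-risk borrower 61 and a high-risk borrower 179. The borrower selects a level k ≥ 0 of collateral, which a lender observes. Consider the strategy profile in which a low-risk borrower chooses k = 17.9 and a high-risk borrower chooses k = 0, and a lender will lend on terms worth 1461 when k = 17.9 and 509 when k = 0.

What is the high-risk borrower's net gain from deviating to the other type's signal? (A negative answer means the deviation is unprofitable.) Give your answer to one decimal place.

Playing k = 0 the high-risk borrower receives 509.
Deviating to k = 17.9 brings payment 1461 at cost 179 × 17.9 = 3204.1, netting -1743.1.
Gain from deviating: -1743.1 − 509 = -2252.1.
The gain is negative, so the high-risk type's incentive-compatibility constraint is satisfied.

-2252.1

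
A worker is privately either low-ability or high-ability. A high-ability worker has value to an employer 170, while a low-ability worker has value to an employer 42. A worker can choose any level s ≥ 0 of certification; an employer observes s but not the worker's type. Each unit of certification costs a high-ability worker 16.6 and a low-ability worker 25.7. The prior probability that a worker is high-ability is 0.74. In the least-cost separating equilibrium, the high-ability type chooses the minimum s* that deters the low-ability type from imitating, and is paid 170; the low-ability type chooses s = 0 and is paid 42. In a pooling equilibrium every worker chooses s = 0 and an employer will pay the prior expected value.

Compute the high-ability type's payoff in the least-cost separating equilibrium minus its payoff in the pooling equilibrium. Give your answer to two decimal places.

Least-cost separating signal: s* solves 42 = 170 − 25.7·s*, so s* = (170 − 42)/25.7 ≈ 4.9805.
High-ability type's separating payoff: 170 − 16.6 × s* = 170 − 16.6 × (170 − 42)/25.7 = 170 − 2124.8/25.7 ≈ 87.3230.
Pooling payoff: 0.74 × 170 + 0.26 × 42 = 136.72.
Difference: 87.3230 − 136.72 = -49.397, i.e. -49.40 to two decimal places.
The high-ability type would prefer the pooling outcome.

-49.40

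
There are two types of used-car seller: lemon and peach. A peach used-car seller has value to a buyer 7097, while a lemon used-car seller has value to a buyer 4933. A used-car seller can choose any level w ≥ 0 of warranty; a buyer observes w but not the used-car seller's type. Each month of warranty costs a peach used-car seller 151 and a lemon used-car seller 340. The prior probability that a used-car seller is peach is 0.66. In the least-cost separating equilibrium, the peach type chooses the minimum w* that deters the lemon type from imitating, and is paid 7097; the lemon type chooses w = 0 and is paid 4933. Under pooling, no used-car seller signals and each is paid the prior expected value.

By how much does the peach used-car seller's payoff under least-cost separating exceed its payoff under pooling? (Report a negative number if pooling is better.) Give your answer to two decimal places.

Least-cost separating signal: w* solves 4933 = 7097 − 340·w*, so w* = (7097 − 4933)/340 ≈ 6.3647.
Peach type's separating payoff: 7097 − 151 × w* = 7097 − 151 × (7097 − 4933)/340 = 7097 − 326764/340 ≈ 6135.9294.
Pooling payoff: 0.66 × 7097 + 0.34 × 4933 = 6361.24.
Difference: 6135.9294 − 6361.24 = -225.3106, i.e. -225.31 to two decimal places.
The peach type would prefer the pooling outcome.

-225.31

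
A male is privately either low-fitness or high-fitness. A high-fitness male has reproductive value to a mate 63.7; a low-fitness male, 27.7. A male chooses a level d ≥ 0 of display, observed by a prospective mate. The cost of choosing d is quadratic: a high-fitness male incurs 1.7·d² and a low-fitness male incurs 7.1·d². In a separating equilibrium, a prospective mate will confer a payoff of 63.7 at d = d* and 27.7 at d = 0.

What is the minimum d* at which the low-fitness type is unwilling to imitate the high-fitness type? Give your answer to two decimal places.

The low-fitness type at d = 0 receives 27.7; imitating at d* yields 63.7 − 7.1·d*².
Indifference: 27.7 = 63.7 − 7.1·d*², so d*² = (63.7 − 27.7) / 7.1 ≈ 5.0704.
d* = √5.0704 ≈ 2.25.

2.25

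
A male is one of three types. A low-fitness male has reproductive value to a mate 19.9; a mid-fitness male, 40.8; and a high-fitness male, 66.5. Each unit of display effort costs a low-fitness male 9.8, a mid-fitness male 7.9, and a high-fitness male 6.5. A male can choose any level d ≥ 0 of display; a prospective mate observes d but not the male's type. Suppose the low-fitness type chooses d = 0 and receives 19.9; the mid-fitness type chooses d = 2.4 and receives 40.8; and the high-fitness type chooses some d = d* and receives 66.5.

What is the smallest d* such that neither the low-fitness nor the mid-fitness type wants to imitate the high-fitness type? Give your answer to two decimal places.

5.65

Low-fitness type (on-path payoff 19.9) won't mimic when 19.9 ≥ 66.5 − 9.8·d*, i.e. d* ≥ 4.76.
Mid-fitness type (on-path payoff 40.8 − 7.9×2.4 = 21.84) won't mimic when 21.84 ≥ 66.5 − 7.9·d*, i.e. d* ≥ 5.65.
Both must hold, so d* = max(4.76, 5.65) = 5.65. The mid-fitness type's constraint binds.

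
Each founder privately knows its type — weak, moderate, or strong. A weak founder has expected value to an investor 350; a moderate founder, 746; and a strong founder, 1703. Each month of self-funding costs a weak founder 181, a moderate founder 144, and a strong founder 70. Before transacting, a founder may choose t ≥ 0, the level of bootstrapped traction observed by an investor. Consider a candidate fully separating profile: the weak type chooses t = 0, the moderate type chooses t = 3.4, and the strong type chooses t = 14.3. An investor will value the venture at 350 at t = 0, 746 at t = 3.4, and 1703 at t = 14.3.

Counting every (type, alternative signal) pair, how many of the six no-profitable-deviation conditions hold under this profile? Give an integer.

Strong (own payoff 1703 − 70×14.3 = 702): to t=0 gives 350 → no gain ✓; to t=3.4 gives 746 − 70×3.4 = 508 → no gain ✓.
Weak (own payoff 350): to t=3.4 gives 746 − 181×3.4 = 130.6 → no gain ✓; to t=14.3 gives 1703 − 181×14.3 = -885.3 → no gain ✓.
Moderate (own payoff 746 − 144×3.4 = 256.4): to t=0 gives 350 → profitable ✗; to t=14.3 gives 1703 − 144×14.3 = -356.2 → no gain ✓.
5 of the 6 constraints hold; not an equilibrium.

5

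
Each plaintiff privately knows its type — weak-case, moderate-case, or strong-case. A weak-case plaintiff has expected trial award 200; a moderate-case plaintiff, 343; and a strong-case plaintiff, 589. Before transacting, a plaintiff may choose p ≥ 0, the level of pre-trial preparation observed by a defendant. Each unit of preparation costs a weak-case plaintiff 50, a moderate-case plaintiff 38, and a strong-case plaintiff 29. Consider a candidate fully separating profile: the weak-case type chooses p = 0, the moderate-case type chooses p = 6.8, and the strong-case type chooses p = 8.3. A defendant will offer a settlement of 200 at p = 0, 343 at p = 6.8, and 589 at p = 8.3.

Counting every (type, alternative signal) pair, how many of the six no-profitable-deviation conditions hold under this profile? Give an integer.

4

Strong-case (own payoff 589 − 29×8.3 = 348.3): to p=0 gives 200 → no gain ✓; to p=6.8 gives 343 − 29×6.8 = 145.8 → no gain ✓.
Moderate-case (own payoff 343 − 38×6.8 = 84.6): to p=0 gives 200 → profitable ✗; to p=8.3 gives 589 − 38×8.3 = 273.6 → profitable ✗.
Weak-case (own payoff 200): to p=6.8 gives 343 − 50×6.8 = 3 → no gain ✓; to p=8.3 gives 589 − 50×8.3 = 174 → no gain ✓.
4 of the 6 constraints hold; not an equilibrium.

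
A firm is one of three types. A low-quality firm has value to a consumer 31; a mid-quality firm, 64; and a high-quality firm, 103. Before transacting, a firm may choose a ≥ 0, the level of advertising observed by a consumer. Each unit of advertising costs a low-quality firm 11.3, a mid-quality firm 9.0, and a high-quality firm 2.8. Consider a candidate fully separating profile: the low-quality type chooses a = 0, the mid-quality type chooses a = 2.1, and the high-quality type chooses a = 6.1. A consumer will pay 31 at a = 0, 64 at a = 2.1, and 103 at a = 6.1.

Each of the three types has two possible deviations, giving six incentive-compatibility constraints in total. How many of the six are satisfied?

3

Low-quality (own payoff 31): to a=2.1 gives 64 − 11.3×2.1 = 40.27 → profitable ✗; to a=6.1 gives 103 − 11.3×6.1 = 34.07 → profitable ✗.
Mid-quality (own payoff 64 − 9.0×2.1 = 45.1): to a=0 gives 31 → no gain ✓; to a=6.1 gives 103 − 9.0×6.1 = 48.1 → profitable ✗.
High-quality (own payoff 103 − 2.8×6.1 = 85.92): to a=0 gives 31 → no gain ✓; to a=2.1 gives 64 − 2.8×2.1 = 58.12 → no gain ✓.
3 of the 6 constraints hold; not an equilibrium.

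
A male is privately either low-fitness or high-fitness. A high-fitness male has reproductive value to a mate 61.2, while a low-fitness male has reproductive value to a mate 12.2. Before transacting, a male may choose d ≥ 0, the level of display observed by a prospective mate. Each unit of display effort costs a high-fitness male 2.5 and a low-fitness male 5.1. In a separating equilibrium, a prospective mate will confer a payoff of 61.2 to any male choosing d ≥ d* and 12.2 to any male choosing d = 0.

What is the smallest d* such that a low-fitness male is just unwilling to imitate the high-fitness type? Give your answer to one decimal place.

A low-fitness male choosing d = 0 receives 12.2.
Imitating at d* instead would pay 61.2 at cost 5.1·d*, netting 61.2 − 5.1·d*.
Indifference: 12.2 = 61.2 − 5.1·d*, so d* = (61.2 − 12.2) / 5.1 ≈ 9.6.
This is the low-fitness type's binding incentive-compatibility constraint; any d ≥ 9.6 sustains separation on that side.

9.6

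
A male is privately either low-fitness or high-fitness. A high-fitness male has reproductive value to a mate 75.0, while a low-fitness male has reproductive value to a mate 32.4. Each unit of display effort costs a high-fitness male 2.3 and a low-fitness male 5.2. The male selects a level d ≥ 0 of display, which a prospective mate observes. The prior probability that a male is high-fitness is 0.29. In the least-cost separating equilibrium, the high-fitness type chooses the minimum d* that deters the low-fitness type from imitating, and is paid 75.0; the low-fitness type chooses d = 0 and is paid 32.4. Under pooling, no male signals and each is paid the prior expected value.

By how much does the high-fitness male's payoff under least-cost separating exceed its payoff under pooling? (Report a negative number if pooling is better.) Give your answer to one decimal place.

Least-cost separating signal: d* solves 32.4 = 75.0 − 5.2·d*, so d* = (75.0 − 32.4)/5.2 ≈ 8.1923.
High-fitness type's separating payoff: 75.0 − 2.3 × d* = 75.0 − 2.3 × (75.0 − 32.4)/5.2 = 75.0 − 97.98/5.2 ≈ 56.158.
Pooling payoff: 0.29 × 75.0 + 0.71 × 32.4 = 44.754.
Difference: 56.158 − 44.754 = 11.404, i.e. 11.4 to one decimal place.
The high-fitness type prefers to separate.

11.4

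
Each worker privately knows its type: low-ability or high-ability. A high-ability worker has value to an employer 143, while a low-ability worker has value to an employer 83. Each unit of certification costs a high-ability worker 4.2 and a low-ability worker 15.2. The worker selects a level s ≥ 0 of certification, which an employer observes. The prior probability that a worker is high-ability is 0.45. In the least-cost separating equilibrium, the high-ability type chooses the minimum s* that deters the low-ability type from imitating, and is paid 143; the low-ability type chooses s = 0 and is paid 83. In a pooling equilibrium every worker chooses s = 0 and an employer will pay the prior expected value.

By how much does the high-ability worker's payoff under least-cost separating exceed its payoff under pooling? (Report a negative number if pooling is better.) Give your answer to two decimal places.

Least-cost separating signal: s* solves 83 = 143 − 15.2·s*, so s* = (143 − 83)/15.2 ≈ 3.9474.
High-ability type's separating payoff: 143 − 4.2 × s* = 143 − 4.2 × (143 − 83)/15.2 = 143 − 252/15.2 ≈ 126.4211.
Pooling payoff: 0.45 × 143 + 0.55 × 83 = 110.
Difference: 126.4211 − 110 = 16.4211, i.e. 16.42 to two decimal places.
The high-ability type prefers to separate.

16.42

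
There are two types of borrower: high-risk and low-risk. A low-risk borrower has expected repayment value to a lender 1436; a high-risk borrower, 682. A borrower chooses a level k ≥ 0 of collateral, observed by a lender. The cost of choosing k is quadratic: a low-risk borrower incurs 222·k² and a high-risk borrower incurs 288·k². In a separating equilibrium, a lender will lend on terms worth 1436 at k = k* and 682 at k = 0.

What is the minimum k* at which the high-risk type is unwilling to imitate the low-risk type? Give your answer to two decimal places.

The high-risk type at k = 0 receives 682; imitating at k* yields 1436 − 288·k*².
Indifference: 682 = 1436 − 288·k*², so k*² = (1436 − 682) / 288 ≈ 2.6181.
k* = √2.6181 ≈ 1.62.

1.62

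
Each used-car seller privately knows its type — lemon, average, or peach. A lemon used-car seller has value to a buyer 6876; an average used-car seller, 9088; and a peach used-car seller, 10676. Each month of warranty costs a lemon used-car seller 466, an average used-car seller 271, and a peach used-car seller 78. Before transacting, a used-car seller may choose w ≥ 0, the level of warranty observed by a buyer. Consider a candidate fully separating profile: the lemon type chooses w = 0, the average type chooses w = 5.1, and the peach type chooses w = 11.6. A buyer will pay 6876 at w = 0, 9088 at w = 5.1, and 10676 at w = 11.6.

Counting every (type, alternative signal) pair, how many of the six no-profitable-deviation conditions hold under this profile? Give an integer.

Peach (own payoff 10676 − 78×11.6 = 9771.2): to w=0 gives 6876 → no gain ✓; to w=5.1 gives 9088 − 78×5.1 = 8690.2 → no gain ✓.
Lemon (own payoff 6876): to w=5.1 gives 9088 − 466×5.1 = 6711.4 → no gain ✓; to w=11.6 gives 10676 − 466×11.6 = 5270.4 → no gain ✓.
Average (own payoff 9088 − 271×5.1 = 7705.9): to w=0 gives 6876 → no gain ✓; to w=11.6 gives 10676 − 271×11.6 = 7532.4 → no gain ✓.
6 of the 6 constraints hold; this profile is a separating equilibrium.

6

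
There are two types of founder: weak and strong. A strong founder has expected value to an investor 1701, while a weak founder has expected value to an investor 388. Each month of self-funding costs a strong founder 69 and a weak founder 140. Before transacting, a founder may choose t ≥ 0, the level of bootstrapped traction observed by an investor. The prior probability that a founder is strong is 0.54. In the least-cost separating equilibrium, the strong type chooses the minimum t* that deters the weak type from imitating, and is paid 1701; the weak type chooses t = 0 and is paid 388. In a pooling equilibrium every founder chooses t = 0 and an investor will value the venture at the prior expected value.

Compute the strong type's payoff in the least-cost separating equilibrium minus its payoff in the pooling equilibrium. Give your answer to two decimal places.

Least-cost separating signal: t* solves 388 = 1701 − 140·t*, so t* = (1701 − 388)/140 ≈ 9.3786.
Strong type's separating payoff: 1701 − 69 × t* = 1701 − 69 × (1701 − 388)/140 = 1701 − 90597/140 ≈ 1053.8786.
Pooling payoff: 0.54 × 1701 + 0.46 × 388 = 1097.02.
Difference: 1053.8786 − 1097.02 = -43.1414, i.e. -43.14 to two decimal places.
The strong type would prefer the pooling outcome.

-43.14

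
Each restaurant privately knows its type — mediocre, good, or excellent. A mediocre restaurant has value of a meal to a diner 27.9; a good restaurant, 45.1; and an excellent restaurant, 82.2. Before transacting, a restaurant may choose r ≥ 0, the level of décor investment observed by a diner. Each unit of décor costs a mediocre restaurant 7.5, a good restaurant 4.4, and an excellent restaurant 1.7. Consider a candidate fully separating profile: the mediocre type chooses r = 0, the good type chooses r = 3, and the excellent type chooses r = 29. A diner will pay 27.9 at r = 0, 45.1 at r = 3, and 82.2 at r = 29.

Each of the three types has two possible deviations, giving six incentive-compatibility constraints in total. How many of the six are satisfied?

5

Mediocre (own payoff 27.9): to r=3 gives 45.1 − 7.5×3 = 22.6 → no gain ✓; to r=29 gives 82.2 − 7.5×29 = -135.3 → no gain ✓.
Good (own payoff 45.1 − 4.4×3 = 31.9): to r=0 gives 27.9 → no gain ✓; to r=29 gives 82.2 − 4.4×29 = -45.4 → no gain ✓.
Excellent (own payoff 82.2 − 1.7×29 = 32.9): to r=0 gives 27.9 → no gain ✓; to r=3 gives 45.1 − 1.7×3 = 40 → profitable ✗.
5 of the 6 constraints hold; not an equilibrium.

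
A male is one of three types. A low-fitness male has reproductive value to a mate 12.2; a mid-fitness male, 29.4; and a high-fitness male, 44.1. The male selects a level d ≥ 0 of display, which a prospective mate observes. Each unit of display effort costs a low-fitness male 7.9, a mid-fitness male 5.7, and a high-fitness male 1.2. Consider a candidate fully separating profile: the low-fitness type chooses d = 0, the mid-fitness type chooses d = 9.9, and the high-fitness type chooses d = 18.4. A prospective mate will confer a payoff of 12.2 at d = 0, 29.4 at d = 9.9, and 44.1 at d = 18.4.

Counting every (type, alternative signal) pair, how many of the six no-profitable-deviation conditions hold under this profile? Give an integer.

Low-fitness (own payoff 12.2): to d=9.9 gives 29.4 − 7.9×9.9 = -48.81 → no gain ✓; to d=18.4 gives 44.1 − 7.9×18.4 = -101.26 → no gain ✓.
Mid-fitness (own payoff 29.4 − 5.7×9.9 = -27.03): to d=0 gives 12.2 → profitable ✗; to d=18.4 gives 44.1 − 5.7×18.4 = -60.78 → no gain ✓.
High-fitness (own payoff 44.1 − 1.2×18.4 = 22.02): to d=0 gives 12.2 → no gain ✓; to d=9.9 gives 29.4 − 1.2×9.9 = 17.52 → no gain ✓.
5 of the 6 constraints hold; not an equilibrium.

5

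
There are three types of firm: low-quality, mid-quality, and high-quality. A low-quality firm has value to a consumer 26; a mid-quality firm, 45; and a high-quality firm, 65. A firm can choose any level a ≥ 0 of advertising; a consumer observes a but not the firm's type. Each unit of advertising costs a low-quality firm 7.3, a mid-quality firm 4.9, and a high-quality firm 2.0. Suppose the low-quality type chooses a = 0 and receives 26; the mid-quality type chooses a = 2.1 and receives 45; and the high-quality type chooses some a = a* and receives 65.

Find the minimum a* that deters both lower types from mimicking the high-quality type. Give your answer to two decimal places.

Mid-quality type (on-path payoff 45 − 4.9×2.1 = 34.71) won't mimic when 34.71 ≥ 65 − 4.9·a*, i.e. a* ≥ 6.18.
Low-quality type (on-path payoff 26) won't mimic when 26 ≥ 65 − 7.3·a*, i.e. a* ≥ 5.34.
Both must hold, so a* = max(5.34, 6.18) = 6.18. The mid-quality type's constraint binds.

6.18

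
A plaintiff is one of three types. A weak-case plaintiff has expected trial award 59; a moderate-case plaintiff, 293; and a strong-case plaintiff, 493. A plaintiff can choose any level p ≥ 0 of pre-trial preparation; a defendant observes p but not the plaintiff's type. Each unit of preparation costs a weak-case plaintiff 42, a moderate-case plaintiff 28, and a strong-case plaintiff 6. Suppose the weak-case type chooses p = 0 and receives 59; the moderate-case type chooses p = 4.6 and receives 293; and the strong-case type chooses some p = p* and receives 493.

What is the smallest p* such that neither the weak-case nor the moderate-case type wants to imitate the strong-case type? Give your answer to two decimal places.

Moderate-case type (on-path payoff 293 − 28×4.6 = 164.2) won't mimic when 164.2 ≥ 493 − 28·p*, i.e. p* ≥ 11.74.
Weak-case type (on-path payoff 59) won't mimic when 59 ≥ 493 − 42·p*, i.e. p* ≥ 10.33.
Both must hold, so p* = max(10.33, 11.74) = 11.74. The moderate-case type's constraint binds.

11.74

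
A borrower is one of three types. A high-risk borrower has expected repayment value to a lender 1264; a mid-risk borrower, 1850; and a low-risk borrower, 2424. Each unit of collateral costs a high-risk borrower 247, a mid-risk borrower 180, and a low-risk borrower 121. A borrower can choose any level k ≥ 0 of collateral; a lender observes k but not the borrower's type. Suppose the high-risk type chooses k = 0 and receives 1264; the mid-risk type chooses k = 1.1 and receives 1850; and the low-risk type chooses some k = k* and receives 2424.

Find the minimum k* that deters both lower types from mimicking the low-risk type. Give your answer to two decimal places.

4.70

High-risk type (on-path payoff 1264) won't mimic when 1264 ≥ 2424 − 247·k*, i.e. k* ≥ 4.70.
Mid-risk type (on-path payoff 1850 − 180×1.1 = 1652) won't mimic when 1652 ≥ 2424 − 180·k*, i.e. k* ≥ 4.29.
Both must hold, so k* = max(4.70, 4.29) = 4.70. The high-risk type's constraint binds.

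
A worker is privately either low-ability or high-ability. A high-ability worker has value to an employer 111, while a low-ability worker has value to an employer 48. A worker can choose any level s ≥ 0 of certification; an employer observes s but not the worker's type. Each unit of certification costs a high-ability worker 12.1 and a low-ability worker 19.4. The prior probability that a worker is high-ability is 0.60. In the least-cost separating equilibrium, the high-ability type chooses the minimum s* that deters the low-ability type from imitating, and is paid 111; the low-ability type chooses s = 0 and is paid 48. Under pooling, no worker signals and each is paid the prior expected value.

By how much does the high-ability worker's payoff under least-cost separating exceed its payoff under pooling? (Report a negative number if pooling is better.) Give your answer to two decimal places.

-14.09

Least-cost separating signal: s* solves 48 = 111 − 19.4·s*, so s* = (111 − 48)/19.4 ≈ 3.2474.
High-ability type's separating payoff: 111 − 12.1 × s* = 111 − 12.1 × (111 − 48)/19.4 = 111 − 762.3/19.4 ≈ 71.7062.
Pooling payoff: 0.60 × 111 + 0.40 × 48 = 85.8.
Difference: 71.7062 − 85.8 = -14.0938, i.e. -14.09 to two decimal places.
The high-ability type would prefer the pooling outcome.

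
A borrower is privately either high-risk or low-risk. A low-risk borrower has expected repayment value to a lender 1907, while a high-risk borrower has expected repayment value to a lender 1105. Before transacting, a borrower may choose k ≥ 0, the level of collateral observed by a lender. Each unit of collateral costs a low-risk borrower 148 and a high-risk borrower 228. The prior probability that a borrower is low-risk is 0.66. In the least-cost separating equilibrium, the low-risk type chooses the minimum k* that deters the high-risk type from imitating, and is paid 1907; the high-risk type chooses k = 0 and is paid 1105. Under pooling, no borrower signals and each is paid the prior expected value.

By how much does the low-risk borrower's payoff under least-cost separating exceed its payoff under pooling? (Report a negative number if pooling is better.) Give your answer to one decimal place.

-247.9

Least-cost separating signal: k* solves 1105 = 1907 − 228·k*, so k* = (1907 − 1105)/228 ≈ 3.5175.
Low-risk type's separating payoff: 1907 − 148 × k* = 1907 − 148 × (1907 − 1105)/228 = 1907 − 118696/228 ≈ 1386.404.
Pooling payoff: 0.66 × 1907 + 0.34 × 1105 = 1634.32.
Difference: 1386.404 − 1634.32 = -247.916, i.e. -247.9 to one decimal place.
The low-risk type would prefer the pooling outcome.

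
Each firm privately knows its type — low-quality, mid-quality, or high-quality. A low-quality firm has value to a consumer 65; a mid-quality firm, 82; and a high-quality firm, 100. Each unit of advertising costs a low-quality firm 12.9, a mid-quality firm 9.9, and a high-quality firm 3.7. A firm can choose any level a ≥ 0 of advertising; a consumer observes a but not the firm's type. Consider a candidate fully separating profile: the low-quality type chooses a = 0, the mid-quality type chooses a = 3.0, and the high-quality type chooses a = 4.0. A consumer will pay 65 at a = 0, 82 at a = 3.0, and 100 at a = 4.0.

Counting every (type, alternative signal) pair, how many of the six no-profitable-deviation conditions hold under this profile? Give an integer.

High-quality (own payoff 100 − 3.7×4.0 = 85.2): to a=0 gives 65 → no gain ✓; to a=3.0 gives 82 − 3.7×3.0 = 70.9 → no gain ✓.
Low-quality (own payoff 65): to a=3.0 gives 82 − 12.9×3.0 = 43.3 → no gain ✓; to a=4.0 gives 100 − 12.9×4.0 = 48.4 → no gain ✓.
Mid-quality (own payoff 82 − 9.9×3.0 = 52.3): to a=0 gives 65 → profitable ✗; to a=4.0 gives 100 − 9.9×4.0 = 60.4 → profitable ✗.
4 of the 6 constraints hold; not an equilibrium.

4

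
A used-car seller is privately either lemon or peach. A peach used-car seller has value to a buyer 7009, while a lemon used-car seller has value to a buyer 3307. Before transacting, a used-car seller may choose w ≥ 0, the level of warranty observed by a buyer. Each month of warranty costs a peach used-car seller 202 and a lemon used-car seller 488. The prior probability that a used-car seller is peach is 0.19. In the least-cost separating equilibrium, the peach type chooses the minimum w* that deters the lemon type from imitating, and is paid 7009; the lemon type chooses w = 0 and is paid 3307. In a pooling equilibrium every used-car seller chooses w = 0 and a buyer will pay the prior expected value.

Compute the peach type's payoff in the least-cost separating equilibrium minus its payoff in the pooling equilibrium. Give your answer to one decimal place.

Least-cost separating signal: w* solves 3307 = 7009 − 488·w*, so w* = (7009 − 3307)/488 ≈ 7.5861.
Peach type's separating payoff: 7009 − 202 × w* = 7009 − 202 × (7009 − 3307)/488 = 7009 − 747804/488 ≈ 5476.615.
Pooling payoff: 0.19 × 7009 + 0.81 × 3307 = 4010.38.
Difference: 5476.615 − 4010.38 = 1466.235, i.e. 1466.2 to one decimal place.
The peach type prefers to separate.

1466.2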